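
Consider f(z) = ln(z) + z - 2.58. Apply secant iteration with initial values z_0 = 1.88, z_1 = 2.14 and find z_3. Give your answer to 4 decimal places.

f(1.88) = -0.068728, f(2.14) = 0.320806
z_2 = 2.140000 − 0.320806·(2.140000 − 1.880000) / (0.320806 − (-0.068728)) = 2.140000 − (0.083410)/(0.389534) = 1.925874
f(1.925874) = 0.001253
z_3 = 1.925874 − 0.001253·(1.925874 − 2.140000) / (0.001253 − 0.320806) = 1.925874 − (-0.000268)/(-0.319553) = 1.925034

1.9250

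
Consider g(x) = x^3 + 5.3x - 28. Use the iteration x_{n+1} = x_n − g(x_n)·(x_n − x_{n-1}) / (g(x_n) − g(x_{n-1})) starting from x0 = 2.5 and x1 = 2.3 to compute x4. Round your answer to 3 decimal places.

g(2.5) = 0.87500, g(2.3) = -3.64300
x2 = 2.30000 − (-3.64300)·(2.30000 − 2.50000) / (-3.64300 − 0.87500) = 2.30000 − (0.72860)/(-4.51800) = 2.46127
g(2.46127) = -0.04536
x3 = 2.46127 − (-0.04536)·(2.46127 − 2.30000) / (-0.04536 − (-3.64300)) = 2.46127 − (-0.00731)/(3.59764) = 2.46330
g(2.46330) = 0.00240
x4 = 2.46330 − 0.00240·(2.46330 − 2.46127) / (0.00240 − (-0.04536)) = 2.46330 − (0.00000)/(0.04776) = 2.46320

2.463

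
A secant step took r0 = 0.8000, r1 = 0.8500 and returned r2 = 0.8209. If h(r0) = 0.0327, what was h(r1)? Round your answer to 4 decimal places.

-0.0455

The secant line through (0.8000, 0.0327) and (0.8500, h(r1)) crosses zero at r2 = 0.8209.
So (0.8000, 0.0327), (0.8500, h(r1)), (0.8209, 0) are collinear:
h(r1) = 0.0327 · (0.8500 − 0.8209) / (0.8000 − 0.8209) = 0.0327 · (0.029100)/(-0.020900) = -0.045530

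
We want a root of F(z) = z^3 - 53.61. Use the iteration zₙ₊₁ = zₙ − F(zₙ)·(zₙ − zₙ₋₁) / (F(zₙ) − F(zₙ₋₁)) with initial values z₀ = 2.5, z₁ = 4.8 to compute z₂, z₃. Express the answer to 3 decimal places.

F(2.5) = -37.98500, F(4.8) = 56.98200
z₂ = 4.80000 − 56.98200·(4.80000 − 2.50000) / (56.98200 − (-37.98500)) = 4.80000 − (131.05860)/(94.96700) = 3.41996
F(3.41996) = -13.60984
z₃ = 3.41996 − (-13.60984)·(3.41996 − 4.80000) / (-13.60984 − 56.98200) = 3.41996 − (18.78217)/(-70.59184) = 3.68602

3.420, 3.686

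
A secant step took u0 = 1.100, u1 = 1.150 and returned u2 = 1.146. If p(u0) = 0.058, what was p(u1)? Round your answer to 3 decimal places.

-0.005

The secant line through (1.100, 0.058) and (1.150, p(u1)) crosses zero at u2 = 1.146.
So (1.100, 0.058), (1.150, p(u1)), (1.146, 0) are collinear:
p(u1) = 0.058 · (1.150 − 1.146) / (1.100 − 1.146) = 0.058 · (0.00400)/(-0.04600) = -0.00504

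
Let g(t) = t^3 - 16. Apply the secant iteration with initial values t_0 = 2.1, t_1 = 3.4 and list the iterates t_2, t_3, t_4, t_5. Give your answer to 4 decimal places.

g(2.1) = -6.739000, g(3.4) = 23.304000
t_2 = 3.400000 − 23.304000·(3.400000 − 2.100000) / (23.304000 − (-6.739000)) = 3.400000 − (30.295200)/(30.043000) = 2.391605
g(2.391605) = -2.320552
t_3 = 2.391605 − (-2.320552)·(2.391605 − 3.400000) / (-2.320552 − 23.304000) = 2.391605 − (2.340033)/(-25.624552) = 2.482925
g(2.482925) = -0.692969
t_4 = 2.482925 − (-0.692969)·(2.482925 − 2.391605) / (-0.692969 − (-2.320552)) = 2.482925 − (-0.063282)/(1.627584) = 2.521806
g(2.521806) = 0.037443
t_5 = 2.521806 − 0.037443·(2.521806 − 2.482925) / (0.037443 − (-0.692969)) = 2.521806 − (0.001456)/(0.730411) = 2.519813

2.3916, 2.4829, 2.5218, 2.5198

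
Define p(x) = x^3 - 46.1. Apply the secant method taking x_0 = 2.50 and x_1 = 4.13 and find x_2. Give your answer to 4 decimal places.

3.4061

p(2.50) = -30.475000, p(4.13) = 24.344997
x_2 = 4.130000 − 24.344997·(4.130000 − 2.500000) / (24.344997 − (-30.475000)) = 4.130000 − (39.682345)/(54.819997) = 3.406134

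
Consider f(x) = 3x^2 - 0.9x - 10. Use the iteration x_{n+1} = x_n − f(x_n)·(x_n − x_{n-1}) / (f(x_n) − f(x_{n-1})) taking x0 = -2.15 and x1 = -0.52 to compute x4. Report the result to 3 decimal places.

-1.677

f(-2.15) = 5.80250, f(-0.52) = -8.72080
x2 = -0.52000 − (-8.72080)·(-0.52000 − (-2.15000)) / (-8.72080 − 5.80250) = -0.52000 − (-14.21490)/(-14.52330) = -1.49877
f(-1.49877) = -1.91222
x3 = -1.49877 − (-1.91222)·(-1.49877 − (-0.52000)) / (-1.91222 − (-8.72080)) = -1.49877 − (1.87161)/(6.80858) = -1.77366
f(-1.77366) = 1.03385
x4 = -1.77366 − 1.03385·(-1.77366 − (-1.49877)) / (1.03385 − (-1.91222)) = -1.77366 − (-0.28420)/(2.94607) = -1.67719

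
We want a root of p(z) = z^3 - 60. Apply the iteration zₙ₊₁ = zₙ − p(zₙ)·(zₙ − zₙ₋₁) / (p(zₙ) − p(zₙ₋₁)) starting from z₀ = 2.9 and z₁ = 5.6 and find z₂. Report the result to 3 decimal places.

p(2.9) = -35.61100, p(5.6) = 115.61600
z₂ = 5.60000 − 115.61600·(5.60000 − 2.90000) / (115.61600 − (-35.61100)) = 5.60000 − (312.16320)/(151.22700) = 3.53580

3.536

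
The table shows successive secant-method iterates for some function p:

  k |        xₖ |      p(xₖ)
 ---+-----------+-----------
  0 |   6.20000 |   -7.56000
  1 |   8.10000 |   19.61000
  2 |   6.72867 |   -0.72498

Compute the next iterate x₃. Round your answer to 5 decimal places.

x₃ = 6.72867 − (-0.72498)·(6.72867 − 8.10000) / (-0.72498 − 19.61000)
   = 6.72867 − (0.9941868)/(-20.3349800) = 6.7775605

6.77756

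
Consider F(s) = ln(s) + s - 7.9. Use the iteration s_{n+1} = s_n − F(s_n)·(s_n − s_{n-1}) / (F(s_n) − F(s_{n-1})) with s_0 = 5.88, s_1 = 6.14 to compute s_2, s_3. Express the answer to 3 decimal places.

F(5.88) = -0.24844, F(6.14) = 0.05482
s_2 = 6.14000 − 0.05482·(6.14000 − 5.88000) / (0.05482 − (-0.24844)) = 6.14000 − (0.01425)/(0.30327) = 6.09300
F(6.09300) = 0.00014
s_3 = 6.09300 − 0.00014·(6.09300 − 6.14000) / (0.00014 − 0.05482) = 6.09300 − (-0.00001)/(-0.05469) = 6.09288

6.093, 6.093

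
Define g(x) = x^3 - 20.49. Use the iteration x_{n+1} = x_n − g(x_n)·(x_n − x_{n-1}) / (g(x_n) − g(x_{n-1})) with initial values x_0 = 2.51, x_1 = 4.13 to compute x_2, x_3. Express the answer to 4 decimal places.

2.6487, 2.7032

g(2.51) = -4.676749, g(4.13) = 49.954997
x_2 = 4.130000 − 49.954997·(4.130000 − 2.510000) / (49.954997 − (-4.676749)) = 4.130000 − (80.927095)/(54.631746) = 2.648680
g(2.648680) = -1.908169
x_3 = 2.648680 − (-1.908169)·(2.648680 − 4.130000) / (-1.908169 − 49.954997) = 2.648680 − (2.826609)/(-51.863166) = 2.703181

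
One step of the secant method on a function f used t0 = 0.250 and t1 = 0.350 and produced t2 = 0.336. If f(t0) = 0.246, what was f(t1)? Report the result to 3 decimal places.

The secant line through (0.250, 0.246) and (0.350, f(t1)) crosses zero at t2 = 0.336.
So (0.250, 0.246), (0.350, f(t1)), (0.336, 0) are collinear:
f(t1) = 0.246 · (0.350 − 0.336) / (0.250 − 0.336) = 0.246 · (0.01400)/(-0.08600) = -0.04005

-0.040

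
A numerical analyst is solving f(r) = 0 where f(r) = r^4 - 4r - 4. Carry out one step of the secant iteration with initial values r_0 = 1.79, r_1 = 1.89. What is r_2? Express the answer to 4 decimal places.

1.8327

f(1.79) = -0.893743, f(1.89) = 1.199898
r_2 = 1.890000 − 1.199898·(1.890000 − 1.790000) / (1.199898 − (-0.893743)) = 1.890000 − (0.119990)/(2.093642) = 1.832688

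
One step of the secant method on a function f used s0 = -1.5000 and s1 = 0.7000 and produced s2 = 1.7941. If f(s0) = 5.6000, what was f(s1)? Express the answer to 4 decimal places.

1.8600

The secant line through (-1.5000, 5.6000) and (0.7000, f(s1)) crosses zero at s2 = 1.7941.
So (-1.5000, 5.6000), (0.7000, f(s1)), (1.7941, 0) are collinear:
f(s1) = 5.6000 · (0.7000 − 1.7941) / (-1.5000 − 1.7941) = 5.6000 · (-1.094100)/(-3.294100) = 1.859980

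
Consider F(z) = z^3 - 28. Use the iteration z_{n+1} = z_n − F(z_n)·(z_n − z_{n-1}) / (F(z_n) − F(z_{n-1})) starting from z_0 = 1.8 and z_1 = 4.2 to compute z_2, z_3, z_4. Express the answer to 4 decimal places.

F(1.8) = -22.168000, F(4.2) = 46.088000
z_2 = 4.200000 − 46.088000·(4.200000 − 1.800000) / (46.088000 − (-22.168000)) = 4.200000 − (110.611200)/(68.256000) = 2.579466
F(2.579466) = -10.837158
z_3 = 2.579466 − (-10.837158)·(2.579466 − 4.200000) / (-10.837158 − 46.088000) = 2.579466 − (17.561989)/(-56.925158) = 2.887976
F(2.887976) = -3.913117
z_4 = 2.887976 − (-3.913117)·(2.887976 − 2.579466) / (-3.913117 − (-10.837158)) = 2.887976 − (-1.207236)/(6.924041) = 3.062330

2.5795, 2.8880, 3.0623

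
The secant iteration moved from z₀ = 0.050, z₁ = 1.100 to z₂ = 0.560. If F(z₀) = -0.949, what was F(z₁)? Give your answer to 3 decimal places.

The secant line through (0.050, -0.949) and (1.100, F(z₁)) crosses zero at z₂ = 0.560.
So (0.050, -0.949), (1.100, F(z₁)), (0.560, 0) are collinear:
F(z₁) = -0.949 · (1.100 − 0.560) / (0.050 − 0.560) = -0.949 · (0.54000)/(-0.51000) = 1.00482

1.005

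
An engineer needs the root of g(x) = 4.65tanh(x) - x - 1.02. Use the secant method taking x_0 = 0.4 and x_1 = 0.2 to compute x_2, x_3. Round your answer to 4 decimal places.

0.2931, 0.2895

g(0.4) = 0.346763, g(0.2) = -0.302205
x_2 = 0.200000 − (-0.302205)·(0.200000 − 0.400000) / (-0.302205 − 0.346763) = 0.200000 − (0.060441)/(-0.648967) = 0.293134
g(0.293134) = 0.012194
x_3 = 0.293134 − 0.012194·(0.293134 − 0.200000) / (0.012194 − (-0.302205)) = 0.293134 − (0.001136)/(0.314399) = 0.289522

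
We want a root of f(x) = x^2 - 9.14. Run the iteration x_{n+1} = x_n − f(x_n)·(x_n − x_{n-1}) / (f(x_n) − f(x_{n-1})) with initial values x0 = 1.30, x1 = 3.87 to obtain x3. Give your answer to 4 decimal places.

f(1.30) = -7.450000, f(3.87) = 5.836900
x2 = 3.870000 − 5.836900·(3.870000 − 1.300000) / (5.836900 − (-7.450000)) = 3.870000 − (15.000833)/(13.286900) = 2.741006
f(2.741006) = -1.626887
x3 = 2.741006 − (-1.626887)·(2.741006 − 3.870000) / (-1.626887 − 5.836900) = 2.741006 − (1.836746)/(-7.463787) = 2.987093

2.9871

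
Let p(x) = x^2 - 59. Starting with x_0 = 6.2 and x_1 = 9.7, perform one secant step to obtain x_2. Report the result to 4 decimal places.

p(6.2) = -20.560000, p(9.7) = 35.090000
x_2 = 9.700000 − 35.090000·(9.700000 − 6.200000) / (35.090000 − (-20.560000)) = 9.700000 − (122.815000)/(55.650000) = 7.493082

7.4931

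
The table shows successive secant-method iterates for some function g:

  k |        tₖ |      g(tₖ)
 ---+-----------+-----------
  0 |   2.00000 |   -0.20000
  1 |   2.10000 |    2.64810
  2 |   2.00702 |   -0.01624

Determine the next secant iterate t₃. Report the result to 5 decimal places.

t₃ = 2.00702 − (-0.01624)·(2.00702 − 2.10000) / (-0.01624 − 2.64810)
   = 2.00702 − (0.0015100)/(-2.6643400) = 2.0075867

2.00759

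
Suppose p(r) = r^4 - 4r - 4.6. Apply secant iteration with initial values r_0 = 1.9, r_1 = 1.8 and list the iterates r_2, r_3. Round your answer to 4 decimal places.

p(1.9) = 0.832100, p(1.8) = -1.302400
r_2 = 1.800000 − (-1.302400)·(1.800000 − 1.900000) / (-1.302400 − 0.832100) = 1.800000 − (0.130240)/(-2.134500) = 1.861017
p(1.861017) = -0.049045
r_3 = 1.861017 − (-0.049045)·(1.861017 − 1.800000) / (-0.049045 − (-1.302400)) = 1.861017 − (-0.002993)/(1.253355) = 1.863404

1.8610, 1.8634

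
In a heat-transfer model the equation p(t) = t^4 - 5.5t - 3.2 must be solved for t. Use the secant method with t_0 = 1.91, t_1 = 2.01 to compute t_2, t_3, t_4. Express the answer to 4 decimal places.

p(1.91) = -0.396366, p(2.01) = 2.067408
t_2 = 2.010000 − 2.067408·(2.010000 − 1.910000) / (2.067408 − (-0.396366)) = 2.010000 − (0.206741)/(2.463774) = 1.926088
p(1.926088) = -0.030762
t_3 = 1.926088 − (-0.030762)·(1.926088 − 2.010000) / (-0.030762 − 2.067408) = 1.926088 − (0.002581)/(-2.098170) = 1.927318
p(1.927318) = -0.002332
t_4 = 1.927318 − (-0.002332)·(1.927318 − 1.926088) / (-0.002332 − (-0.030762)) = 1.927318 − (-0.000003)/(0.028430) = 1.927419

1.9261, 1.9273, 1.9274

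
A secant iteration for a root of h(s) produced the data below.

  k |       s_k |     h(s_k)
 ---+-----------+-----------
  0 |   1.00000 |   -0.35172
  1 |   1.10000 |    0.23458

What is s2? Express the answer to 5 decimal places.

s2 = 1.10000 − 0.23458·(1.10000 − 1.00000) / (0.23458 − (-0.35172))
   = 1.10000 − (0.0234580)/(0.5863000) = 1.0599898

1.05999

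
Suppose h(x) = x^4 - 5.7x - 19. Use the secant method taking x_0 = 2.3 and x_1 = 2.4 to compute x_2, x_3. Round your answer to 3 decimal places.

2.389, 2.390

h(2.3) = -4.12590, h(2.4) = 0.49760
x_2 = 2.40000 − 0.49760·(2.40000 − 2.30000) / (0.49760 − (-4.12590)) = 2.40000 − (0.04976)/(4.62350) = 2.38924
h(2.38924) = -0.03218
x_3 = 2.38924 − (-0.03218)·(2.38924 − 2.40000) / (-0.03218 − 0.49760) = 2.38924 − (0.00035)/(-0.52978) = 2.38989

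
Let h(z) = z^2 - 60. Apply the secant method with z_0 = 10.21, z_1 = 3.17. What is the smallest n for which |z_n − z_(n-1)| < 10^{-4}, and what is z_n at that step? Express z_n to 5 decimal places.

h(10.21) = 44.2441000, h(3.17) = -49.9511000
z_2 = 3.1700000 − (-49.9511000)·(-7.0400000)/(-94.1952000) = 6.9032661;  |Δ| = 3.7332661
h(6.9032661) = -12.3449176
z_3 = 6.9032661 − (-12.3449176)·(3.7332661)/(37.6061824) = 8.1287790;  |Δ| = 1.2255129
h(8.1287790) = 6.0770476
z_4 = 8.1287790 − 6.0770476·(1.2255129)/(18.4219652) = 7.7245061;  |Δ| = 0.4042728
h(7.7245061) = -0.3320051
z_5 = 7.7245061 − (-0.3320051)·(-0.4042728)/(-6.4090527) = 7.7454485;  |Δ| = 0.0209424
h(7.7454485) = -0.0080278
z_6 = 7.7454485 − (-0.0080278)·(0.0209424)/(0.3239772) = 7.7459674;  |Δ| = 0.0005189
h(7.7459674) = 0.0000111
z_7 = 7.7459674 − 0.0000111·(0.0005189)/(0.0080390) = 7.7459667;  |Δ| = 0.0000007
|z_7 − z_6| = 0.0000007 < 10^{-4}

n = 7, z_n = 7.74597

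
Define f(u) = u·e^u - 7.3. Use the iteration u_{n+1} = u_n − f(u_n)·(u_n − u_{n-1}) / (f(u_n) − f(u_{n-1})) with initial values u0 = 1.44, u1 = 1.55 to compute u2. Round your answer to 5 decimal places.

1.54975

f(1.44) = -1.2221980, f(1.55) = 0.0027788
u2 = 1.5500000 − 0.0027788·(1.5500000 − 1.4400000) / (0.0027788 − (-1.2221980)) = 1.5500000 − (0.0003057)/(1.2249768) = 1.5497505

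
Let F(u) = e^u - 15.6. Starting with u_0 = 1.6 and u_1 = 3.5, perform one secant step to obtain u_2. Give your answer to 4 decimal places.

2.3183

F(1.6) = -10.646968, F(3.5) = 17.515452
u_2 = 3.500000 − 17.515452·(3.500000 − 1.600000) / (17.515452 − (-10.646968)) = 3.500000 − (33.279359)/(28.162420) = 2.318306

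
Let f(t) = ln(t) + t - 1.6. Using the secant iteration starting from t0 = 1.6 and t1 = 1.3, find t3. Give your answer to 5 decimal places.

1.32135

f(1.6) = 0.4700036, f(1.3) = -0.0376357
t2 = 1.3000000 − (-0.0376357)·(1.3000000 − 1.6000000) / (-0.0376357 − 0.4700036) = 1.3000000 − (0.0112907)/(-0.5076394) = 1.3222416
f(1.3222416) = 0.0015701
t3 = 1.3222416 − 0.0015701·(1.3222416 − 1.3000000) / (0.0015701 − (-0.0376357)) = 1.3222416 − (0.0000349)/(0.0392058) = 1.3213509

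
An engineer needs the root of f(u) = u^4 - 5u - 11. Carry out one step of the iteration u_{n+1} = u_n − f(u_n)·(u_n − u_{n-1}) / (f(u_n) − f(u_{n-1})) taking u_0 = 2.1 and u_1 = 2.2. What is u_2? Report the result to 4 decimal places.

2.1590

f(2.1) = -2.051900, f(2.2) = 1.425600
u_2 = 2.200000 − 1.425600·(2.200000 − 2.100000) / (1.425600 − (-2.051900)) = 2.200000 − (0.142560)/(3.477500) = 2.159005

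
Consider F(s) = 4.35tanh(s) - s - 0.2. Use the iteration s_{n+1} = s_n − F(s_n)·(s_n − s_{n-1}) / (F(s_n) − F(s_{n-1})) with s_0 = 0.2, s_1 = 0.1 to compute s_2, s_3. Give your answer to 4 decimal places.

0.0589, 0.0598

F(0.2) = 0.458583, F(0.1) = 0.133556
s_2 = 0.100000 − 0.133556·(0.100000 − 0.200000) / (0.133556 − 0.458583) = 0.100000 − (-0.013356)/(-0.325027) = 0.058909
F(0.058909) = -0.002950
s_3 = 0.058909 − (-0.002950)·(0.058909 − 0.100000) / (-0.002950 − 0.133556) = 0.058909 − (0.000121)/(-0.136506) = 0.059797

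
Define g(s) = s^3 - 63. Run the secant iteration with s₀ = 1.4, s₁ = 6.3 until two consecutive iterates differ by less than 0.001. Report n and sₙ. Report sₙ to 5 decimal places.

n = 8, sₙ = 3.97906

g(1.4) = -60.2560000, g(6.3) = 187.0470000
s₂ = 6.3000000 − 187.0470000·(4.9000000)/(247.3030000) = 2.5938974;  |Δ| = 3.7061026
g(2.5938974) = -45.5474712
s₃ = 2.5938974 − (-45.5474712)·(-3.7061026)/(-232.5944712) = 3.3196395;  |Δ| = 0.7257421
g(3.3196395) = -26.4175522
s₄ = 3.3196395 − (-26.4175522)·(0.7257421)/(19.1299190) = 4.3218565;  |Δ| = 1.0022170
g(4.3218565) = 17.7255519
s₅ = 4.3218565 − 17.7255519·(1.0022170)/(44.1431041) = 3.9194188;  |Δ| = 0.4024377
g(3.9194188) = -2.7905020
s₆ = 3.9194188 − (-2.7905020)·(-0.4024377)/(-20.5160539) = 3.9741566;  |Δ| = 0.0547378
g(3.9741566) = -0.2324880
s₇ = 3.9741566 − (-0.2324880)·(0.0547378)/(2.5580140) = 3.9791315;  |Δ| = 0.0049749
g(3.9791315) = 0.0035270
s₈ = 3.9791315 − 0.0035270·(0.0049749)/(0.2360150) = 3.9790571;  |Δ| = 0.0000743
|s₈ − s₇| = 0.0000743 < 0.001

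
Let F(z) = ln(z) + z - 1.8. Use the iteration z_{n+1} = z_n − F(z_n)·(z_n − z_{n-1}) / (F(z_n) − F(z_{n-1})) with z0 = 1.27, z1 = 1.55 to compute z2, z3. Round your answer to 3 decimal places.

F(1.27) = -0.29098, F(1.55) = 0.18825
z2 = 1.55000 − 0.18825·(1.55000 − 1.27000) / (0.18825 − (-0.29098)) = 1.55000 − (0.05271)/(0.47924) = 1.44001
F(1.44001) = 0.00466
z3 = 1.44001 − 0.00466·(1.44001 − 1.55000) / (0.00466 − 0.18825) = 1.44001 − (-0.00051)/(-0.18359) = 1.43722

1.440, 1.437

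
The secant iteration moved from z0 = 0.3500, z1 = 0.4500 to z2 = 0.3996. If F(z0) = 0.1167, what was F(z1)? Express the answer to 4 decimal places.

The secant line through (0.3500, 0.1167) and (0.4500, F(z1)) crosses zero at z2 = 0.3996.
So (0.3500, 0.1167), (0.4500, F(z1)), (0.3996, 0) are collinear:
F(z1) = 0.1167 · (0.4500 − 0.3996) / (0.3500 − 0.3996) = 0.1167 · (0.050400)/(-0.049600) = -0.118582

-0.1186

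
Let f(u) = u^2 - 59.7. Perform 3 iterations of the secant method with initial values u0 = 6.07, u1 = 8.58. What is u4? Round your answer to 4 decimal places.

f(6.07) = -22.855100, f(8.58) = 13.916400
u2 = 8.580000 − 13.916400·(8.580000 − 6.070000) / (13.916400 − (-22.855100)) = 8.580000 − (34.930164)/(36.771500) = 7.630075
f(7.630075) = -1.481954
u3 = 7.630075 − (-1.481954)·(7.630075 − 8.580000) / (-1.481954 − 13.916400) = 7.630075 − (1.407745)/(-15.398354) = 7.721497
f(7.721497) = -0.078486
u4 = 7.721497 − (-0.078486)·(7.721497 − 7.630075) / (-0.078486 − (-1.481954)) = 7.721497 − (-0.007175)/(1.403468) = 7.726609

7.7266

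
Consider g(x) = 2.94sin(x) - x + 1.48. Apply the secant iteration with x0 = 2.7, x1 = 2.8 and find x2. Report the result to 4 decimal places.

g(2.7) = 0.036497, g(2.8) = -0.335135
x2 = 2.800000 − (-0.335135)·(2.800000 − 2.700000) / (-0.335135 − 0.036497) = 2.800000 − (-0.033513)/(-0.371632) = 2.709821

2.7098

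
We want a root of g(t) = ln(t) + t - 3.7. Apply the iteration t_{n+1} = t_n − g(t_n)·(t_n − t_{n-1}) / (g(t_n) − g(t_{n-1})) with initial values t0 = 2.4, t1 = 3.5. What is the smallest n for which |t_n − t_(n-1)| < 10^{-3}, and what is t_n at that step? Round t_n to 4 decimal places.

n = 4, t_n = 2.7049

g(2.4) = -0.424531, g(3.5) = 1.052763
t2 = 3.500000 − 1.052763·(1.100000)/(1.477294) = 2.716108;  |Δ| = 0.783892
g(2.716108) = 0.015308
t3 = 2.716108 − 0.015308·(-0.783892)/(-1.037455) = 2.704541;  |Δ| = 0.011566
g(2.704541) = -0.000526
t4 = 2.704541 − (-0.000526)·(-0.011566)/(-0.015834) = 2.704926;  |Δ| = 0.000384
|t4 − t3| = 0.000384 < 10^{-3}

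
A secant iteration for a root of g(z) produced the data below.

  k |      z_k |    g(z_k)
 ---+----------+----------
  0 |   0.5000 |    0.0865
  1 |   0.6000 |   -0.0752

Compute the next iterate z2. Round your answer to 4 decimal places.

z2 = 0.6000 − (-0.0752)·(0.6000 − 0.5000) / (-0.0752 − 0.0865)
   = 0.6000 − (-0.007520)/(-0.161700) = 0.553494

0.5535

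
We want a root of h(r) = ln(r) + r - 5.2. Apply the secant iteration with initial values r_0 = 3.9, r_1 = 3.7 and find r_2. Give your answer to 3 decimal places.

h(3.9) = 0.06098, h(3.7) = -0.19167
r_2 = 3.70000 − (-0.19167)·(3.70000 − 3.90000) / (-0.19167 − 0.06098) = 3.70000 − (0.03833)/(-0.25264) = 3.85173

3.852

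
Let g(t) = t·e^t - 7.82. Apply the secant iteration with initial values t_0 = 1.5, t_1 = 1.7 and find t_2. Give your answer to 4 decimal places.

g(1.5) = -1.097466, g(1.7) = 1.485711
t_2 = 1.700000 − 1.485711·(1.700000 − 1.500000) / (1.485711 − (-1.097466)) = 1.700000 − (0.297142)/(2.583177) = 1.584970

1.5850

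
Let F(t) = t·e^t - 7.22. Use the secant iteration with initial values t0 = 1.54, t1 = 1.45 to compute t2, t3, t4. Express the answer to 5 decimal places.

1.54328, 1.54306, 1.54308

F(1.54) = -0.0365310, F(1.45) = -1.0384840
t2 = 1.4500000 − (-1.0384840)·(1.4500000 − 1.5400000) / (-1.0384840 − (-0.0365310)) = 1.4500000 − (0.0934636)/(-1.0019530) = 1.5432814
F(1.5432814) = 0.0024360
t3 = 1.5432814 − 0.0024360·(1.5432814 − 1.4500000) / (0.0024360 − (-1.0384840)) = 1.5432814 − (0.0002272)/(1.0409200) = 1.5430631
F(1.5430631) = -0.0001619
t4 = 1.5430631 − (-0.0001619)·(1.5430631 − 1.5432814) / (-0.0001619 − 0.0024360) = 1.5430631 − (0.0000000)/(-0.0025979) = 1.5430767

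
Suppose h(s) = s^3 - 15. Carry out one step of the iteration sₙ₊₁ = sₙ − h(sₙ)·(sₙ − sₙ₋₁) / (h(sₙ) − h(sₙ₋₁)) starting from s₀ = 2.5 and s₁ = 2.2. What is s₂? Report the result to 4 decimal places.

2.4623

h(2.5) = 0.625000, h(2.2) = -4.352000
s₂ = 2.200000 − (-4.352000)·(2.200000 − 2.500000) / (-4.352000 − 0.625000) = 2.200000 − (1.305600)/(-4.977000) = 2.462327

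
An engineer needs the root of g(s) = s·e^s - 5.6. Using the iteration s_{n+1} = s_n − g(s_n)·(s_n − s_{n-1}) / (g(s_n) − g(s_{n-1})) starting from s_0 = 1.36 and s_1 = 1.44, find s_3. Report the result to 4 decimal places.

g(1.36) = -0.301177, g(1.44) = 0.477802
s_2 = 1.440000 − 0.477802·(1.440000 − 1.360000) / (0.477802 − (-0.301177)) = 1.440000 − (0.038224)/(0.778979) = 1.390930
g(1.390930) = -0.010424
s_3 = 1.390930 − (-0.010424)·(1.390930 − 1.440000) / (-0.010424 − 0.477802) = 1.390930 − (0.000512)/(-0.488226) = 1.391978

1.3920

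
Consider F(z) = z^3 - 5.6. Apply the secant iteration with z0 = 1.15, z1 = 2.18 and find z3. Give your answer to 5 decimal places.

1.74477

F(1.15) = -4.0791250, F(2.18) = 4.7602320
z2 = 2.1800000 − 4.7602320·(2.1800000 − 1.1500000) / (4.7602320 − (-4.0791250)) = 2.1800000 − (4.9030390)/(8.8393570) = 1.6253172
F(1.6253172) = -1.3064708
z3 = 1.6253172 − (-1.3064708)·(1.6253172 − 2.1800000) / (-1.3064708 − 4.7602320) = 1.6253172 − (0.7246768)/(-6.0667028) = 1.7447687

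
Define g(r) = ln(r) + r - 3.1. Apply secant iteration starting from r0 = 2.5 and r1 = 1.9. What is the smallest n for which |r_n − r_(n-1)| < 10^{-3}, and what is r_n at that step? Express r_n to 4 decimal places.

g(2.5) = 0.316291, g(1.9) = -0.558146
r2 = 1.900000 − (-0.558146)·(-0.600000)/(-0.874437) = 2.282975;  |Δ| = 0.382975
g(2.282975) = 0.008455
r3 = 2.282975 − 0.008455·(0.382975)/(0.566601) = 2.277261;  |Δ| = 0.005715
g(2.277261) = 0.000234
r4 = 2.277261 − 0.000234·(-0.005715)/(-0.008221) = 2.277098;  |Δ| = 0.000162
|r4 − r3| = 0.000162 < 10^{-3}

n = 4, r_n = 2.2771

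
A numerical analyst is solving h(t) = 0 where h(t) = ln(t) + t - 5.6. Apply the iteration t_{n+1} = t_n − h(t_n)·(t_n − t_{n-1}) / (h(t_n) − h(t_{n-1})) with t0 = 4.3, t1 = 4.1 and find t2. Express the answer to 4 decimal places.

h(4.3) = 0.158615, h(4.1) = -0.089013
t2 = 4.100000 − (-0.089013)·(4.100000 − 4.300000) / (-0.089013 − 0.158615) = 4.100000 − (0.017803)/(-0.247628) = 4.171893

4.1719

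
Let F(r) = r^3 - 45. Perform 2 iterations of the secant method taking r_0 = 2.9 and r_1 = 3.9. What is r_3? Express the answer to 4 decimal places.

3.5508

F(2.9) = -20.611000, F(3.9) = 14.319000
r_2 = 3.900000 − 14.319000·(3.900000 − 2.900000) / (14.319000 − (-20.611000)) = 3.900000 − (14.319000)/(34.930000) = 3.490066
F(3.490066) = -2.489045
r_3 = 3.490066 − (-2.489045)·(3.490066 − 3.900000) / (-2.489045 − 14.319000) = 3.490066 − (1.020345)/(-16.808045) = 3.550772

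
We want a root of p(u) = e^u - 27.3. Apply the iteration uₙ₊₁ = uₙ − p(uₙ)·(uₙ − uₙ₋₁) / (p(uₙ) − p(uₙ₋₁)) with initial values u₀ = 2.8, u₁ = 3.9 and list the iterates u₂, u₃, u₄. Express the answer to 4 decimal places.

p(2.8) = -10.855353, p(3.9) = 22.102449
u₂ = 3.900000 − 22.102449·(3.900000 − 2.800000) / (22.102449 − (-10.855353)) = 3.900000 − (24.312694)/(32.957802) = 3.162308
p(3.162308) = -3.674931
u₃ = 3.162308 − (-3.674931)·(3.162308 − 3.900000) / (-3.674931 − 22.102449) = 3.162308 − (2.710966)/(-25.777380) = 3.267477
p(3.267477) = -1.054966
u₄ = 3.267477 − (-1.054966)·(3.267477 − 3.162308) / (-1.054966 − (-3.674931)) = 3.267477 − (-0.110949)/(2.619965) = 3.309824

3.1623, 3.2675, 3.3098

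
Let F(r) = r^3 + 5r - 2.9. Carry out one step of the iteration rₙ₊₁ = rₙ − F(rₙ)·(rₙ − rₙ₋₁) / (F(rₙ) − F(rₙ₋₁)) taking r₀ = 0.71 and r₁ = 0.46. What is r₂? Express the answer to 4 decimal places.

0.5432

F(0.71) = 1.007911, F(0.46) = -0.502664
r₂ = 0.460000 − (-0.502664)·(0.460000 − 0.710000) / (-0.502664 − 1.007911) = 0.460000 − (0.125666)/(-1.510575) = 0.543191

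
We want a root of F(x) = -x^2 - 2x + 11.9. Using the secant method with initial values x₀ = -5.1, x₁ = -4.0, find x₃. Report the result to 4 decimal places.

F(-5.1) = -3.910000, F(-4.0) = 3.900000
x₂ = -4.000000 − 3.900000·(-4.000000 − (-5.100000)) / (3.900000 − (-3.910000)) = -4.000000 − (4.290000)/(7.810000) = -4.549296
F(-4.549296) = 0.302500
x₃ = -4.549296 − 0.302500·(-4.549296 − (-4.000000)) / (0.302500 − 3.900000) = -4.549296 − (-0.166162)/(-3.597500) = -4.595484

-4.5955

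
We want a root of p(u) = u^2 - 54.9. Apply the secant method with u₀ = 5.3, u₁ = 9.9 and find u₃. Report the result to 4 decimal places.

7.3587

p(5.3) = -26.810000, p(9.9) = 43.110000
u₂ = 9.900000 − 43.110000·(9.900000 − 5.300000) / (43.110000 − (-26.810000)) = 9.900000 − (198.306000)/(69.920000) = 7.063816
p(7.063816) = -5.002506
u₃ = 7.063816 − (-5.002506)·(7.063816 − 9.900000) / (-5.002506 − 43.110000) = 7.063816 − (14.188030)/(-48.112506) = 7.358709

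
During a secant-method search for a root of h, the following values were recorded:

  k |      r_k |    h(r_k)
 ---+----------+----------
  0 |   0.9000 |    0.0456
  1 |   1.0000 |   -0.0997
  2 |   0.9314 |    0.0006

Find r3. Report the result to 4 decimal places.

r3 = 0.9314 − 0.0006·(0.9314 − 1.0000) / (0.0006 − (-0.0997))
   = 0.9314 − (-0.000041)/(0.100300) = 0.931810

0.9318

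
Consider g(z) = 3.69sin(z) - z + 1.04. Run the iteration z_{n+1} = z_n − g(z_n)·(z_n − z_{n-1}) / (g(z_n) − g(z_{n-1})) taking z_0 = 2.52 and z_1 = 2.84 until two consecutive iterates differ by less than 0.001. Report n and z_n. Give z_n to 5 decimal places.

g(2.52) = 0.6688001, g(2.84) = -0.7039174
z_2 = 2.8400000 − (-0.7039174)·(0.3200000)/(-1.3727175) = 2.6759068;  |Δ| = 0.1640932
g(2.6759068) = 0.0210349
z_3 = 2.6759068 − 0.0210349·(-0.1640932)/(0.7249523) = 2.6806681;  |Δ| = 0.0047613
g(2.6806681) = 0.0005567
z_4 = 2.6806681 − 0.0005567·(0.0047613)/(-0.0204782) = 2.6807975;  |Δ| = 0.0001294
|z_4 − z_3| = 0.0001294 < 0.001

n = 4, z_n = 2.68080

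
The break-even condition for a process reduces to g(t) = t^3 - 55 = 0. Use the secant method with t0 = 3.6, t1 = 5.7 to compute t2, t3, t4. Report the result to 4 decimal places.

3.7265, 3.7746, 3.8035

g(3.6) = -8.344000, g(5.7) = 130.193000
t2 = 5.700000 − 130.193000·(5.700000 − 3.600000) / (130.193000 − (-8.344000)) = 5.700000 − (273.405300)/(138.537000) = 3.726482
g(3.726482) = -3.251592
t3 = 3.726482 − (-3.251592)·(3.726482 − 5.700000) / (-3.251592 − 130.193000) = 3.726482 − (6.417077)/(-133.444592) = 3.774570
g(3.774570) = -1.222285
t4 = 3.774570 − (-1.222285)·(3.774570 − 3.726482) / (-1.222285 − (-3.251592)) = 3.774570 − (-0.058777)/(2.029307) = 3.803534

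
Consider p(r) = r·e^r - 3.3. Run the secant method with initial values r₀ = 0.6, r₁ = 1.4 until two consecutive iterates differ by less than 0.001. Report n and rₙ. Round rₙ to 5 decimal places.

n = 6, rₙ = 1.09927

p(0.6) = -2.2067287, p(1.4) = 2.3772800
r₂ = 1.4000000 − 2.3772800·(0.8000000)/(4.5840087) = 0.9851177;  |Δ| = 0.4148823
p(0.9851177) = -0.6617295
r₃ = 0.9851177 − (-0.6617295)·(-0.4148823)/(-3.0390094) = 1.0754563;  |Δ| = 0.0903386
p(1.0754563) = -0.1474824
r₄ = 1.0754563 − (-0.1474824)·(0.0903386)/(0.5142471) = 1.1013648;  |Δ| = 0.0259085
p(1.1013648) = 0.0132014
r₅ = 1.1013648 − 0.0132014·(0.0259085)/(0.1606838) = 1.0992362;  |Δ| = 0.0021286
p(1.0992362) = -0.0002332
r₆ = 1.0992362 − (-0.0002332)·(-0.0021286)/(-0.0134346) = 1.0992732;  |Δ| = 0.0000370
|r₆ − r₅| = 0.0000370 < 0.001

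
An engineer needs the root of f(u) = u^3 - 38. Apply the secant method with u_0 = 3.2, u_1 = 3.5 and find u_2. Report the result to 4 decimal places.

3.3553

f(3.2) = -5.232000, f(3.5) = 4.875000
u_2 = 3.500000 − 4.875000·(3.500000 − 3.200000) / (4.875000 − (-5.232000)) = 3.500000 − (1.462500)/(10.107000) = 3.355298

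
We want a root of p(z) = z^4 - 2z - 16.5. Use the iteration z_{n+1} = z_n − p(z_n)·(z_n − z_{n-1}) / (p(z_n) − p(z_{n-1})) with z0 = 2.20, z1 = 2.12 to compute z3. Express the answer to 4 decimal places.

2.1348

p(2.20) = 2.525600, p(2.12) = -0.540369
z2 = 2.120000 − (-0.540369)·(2.120000 − 2.200000) / (-0.540369 − 2.525600) = 2.120000 − (0.043229)/(-3.065969) = 2.134100
p(2.134100) = -0.025805
z3 = 2.134100 − (-0.025805)·(2.134100 − 2.120000) / (-0.025805 − (-0.540369)) = 2.134100 − (-0.000364)/(0.514563) = 2.134807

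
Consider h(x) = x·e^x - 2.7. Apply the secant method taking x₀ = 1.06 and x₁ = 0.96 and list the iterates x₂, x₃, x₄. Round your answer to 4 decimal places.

h(1.06) = 0.359553, h(0.96) = -0.192771
x₂ = 0.960000 − (-0.192771)·(0.960000 − 1.060000) / (-0.192771 − 0.359553) = 0.960000 − (0.019277)/(-0.552325) = 0.994902
h(0.994902) = -0.009329
x₃ = 0.994902 − (-0.009329)·(0.994902 − 0.960000) / (-0.009329 − (-0.192771)) = 0.994902 − (-0.000326)/(0.183442) = 0.996677
h(0.996677) = 0.000260
x₄ = 0.996677 − 0.000260·(0.996677 − 0.994902) / (0.000260 − (-0.009329)) = 0.996677 − (0.000000)/(0.009589) = 0.996629

0.9949, 0.9967, 0.9966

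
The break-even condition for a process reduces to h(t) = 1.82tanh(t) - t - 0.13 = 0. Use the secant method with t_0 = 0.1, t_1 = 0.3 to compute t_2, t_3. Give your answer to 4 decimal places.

0.1653, 0.1614

h(0.1) = -0.048604, h(0.3) = 0.100189
t_2 = 0.300000 − 0.100189·(0.300000 − 0.100000) / (0.100189 − (-0.048604)) = 0.300000 − (0.020038)/(0.148793) = 0.165331
h(0.165331) = 0.002860
t_3 = 0.165331 − 0.002860·(0.165331 − 0.300000) / (0.002860 − 0.100189) = 0.165331 − (-0.000385)/(-0.097329) = 0.161375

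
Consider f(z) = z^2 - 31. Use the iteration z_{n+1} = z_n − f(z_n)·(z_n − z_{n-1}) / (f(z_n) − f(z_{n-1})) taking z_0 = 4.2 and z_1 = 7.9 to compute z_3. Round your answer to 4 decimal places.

f(4.2) = -13.360000, f(7.9) = 31.410000
z_2 = 7.900000 − 31.410000·(7.900000 − 4.200000) / (31.410000 − (-13.360000)) = 7.900000 − (116.217000)/(44.770000) = 5.304132
f(5.304132) = -2.866181
z_3 = 5.304132 − (-2.866181)·(5.304132 − 7.900000) / (-2.866181 − 31.410000) = 5.304132 − (7.440228)/(-34.276181) = 5.521199

5.5212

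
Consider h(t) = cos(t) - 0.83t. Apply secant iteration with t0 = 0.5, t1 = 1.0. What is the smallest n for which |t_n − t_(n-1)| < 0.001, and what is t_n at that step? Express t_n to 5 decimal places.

n = 4, t_n = 0.82104

h(0.5) = 0.4625826, h(1.0) = -0.2896977
t2 = 1.0000000 − (-0.2896977)·(0.5000000)/(-0.7522803) = 0.8074536;  |Δ| = 0.1925464
h(0.8074536) = 0.0211540
t3 = 0.8074536 − 0.0211540·(-0.1925464)/(0.3108517) = 0.8205567;  |Δ| = 0.0131031
h(0.8205567) = 0.0007520
t4 = 0.8205567 − 0.0007520·(0.0131031)/(-0.0204021) = 0.8210397;  |Δ| = 0.0004829
|t4 − t3| = 0.0004829 < 0.001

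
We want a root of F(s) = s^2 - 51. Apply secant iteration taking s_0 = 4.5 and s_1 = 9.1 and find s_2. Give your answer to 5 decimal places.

F(4.5) = -30.7500000, F(9.1) = 31.8100000
s_2 = 9.1000000 − 31.8100000·(9.1000000 − 4.5000000) / (31.8100000 − (-30.7500000)) = 9.1000000 − (146.3260000)/(62.5600000) = 6.7610294

6.76103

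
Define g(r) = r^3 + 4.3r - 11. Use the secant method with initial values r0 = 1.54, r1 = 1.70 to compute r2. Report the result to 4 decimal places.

1.5996

g(1.54) = -0.725736, g(1.70) = 1.223000
r2 = 1.700000 − 1.223000·(1.700000 − 1.540000) / (1.223000 − (-0.725736)) = 1.700000 − (0.195680)/(1.948736) = 1.599586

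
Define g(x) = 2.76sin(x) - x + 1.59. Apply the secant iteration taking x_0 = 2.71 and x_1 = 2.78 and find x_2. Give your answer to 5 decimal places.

2.71975

g(2.71) = 0.0345575, g(2.78) = -0.2136104
x_2 = 2.7800000 − (-0.2136104)·(2.7800000 − 2.7100000) / (-0.2136104 − 0.0345575) = 2.7800000 − (-0.0149527)/(-0.2481679) = 2.7197475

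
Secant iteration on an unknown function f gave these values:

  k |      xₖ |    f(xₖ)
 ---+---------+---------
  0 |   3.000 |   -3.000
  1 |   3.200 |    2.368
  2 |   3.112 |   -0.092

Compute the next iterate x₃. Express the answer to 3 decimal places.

x₃ = 3.112 − (-0.092)·(3.112 − 3.200) / (-0.092 − 2.368)
   = 3.112 − (0.00810)/(-2.46000) = 3.11529

3.115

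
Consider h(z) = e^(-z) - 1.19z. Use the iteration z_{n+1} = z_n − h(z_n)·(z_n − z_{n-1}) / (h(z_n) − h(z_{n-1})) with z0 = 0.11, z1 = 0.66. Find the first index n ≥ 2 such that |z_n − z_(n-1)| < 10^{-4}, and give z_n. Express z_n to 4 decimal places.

n = 5, z_n = 0.5064

h(0.11) = 0.764934, h(0.66) = -0.268549
z2 = 0.660000 − (-0.268549)·(0.550000)/(-1.033483) = 0.517083;  |Δ| = 0.142917
h(0.517083) = -0.019072
z3 = 0.517083 − (-0.019072)·(-0.142917)/(0.249476) = 0.506158;  |Δ| = 0.010926
h(0.506158) = 0.000480
z4 = 0.506158 − 0.000480·(-0.010926)/(0.019552) = 0.506426;  |Δ| = 0.000268
h(0.506426) = -0.000001
z5 = 0.506426 − (-0.000001)·(0.000268)/(-0.000481) = 0.506425;  |Δ| = 0.000000
|z5 − z4| = 0.000000 < 10^{-4}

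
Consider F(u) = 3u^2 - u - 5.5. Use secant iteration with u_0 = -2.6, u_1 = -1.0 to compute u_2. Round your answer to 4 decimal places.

F(-2.6) = 17.380000, F(-1.0) = -1.500000
u_2 = -1.000000 − (-1.500000)·(-1.000000 − (-2.600000)) / (-1.500000 − 17.380000) = -1.000000 − (-2.400000)/(-18.880000) = -1.127119

-1.1271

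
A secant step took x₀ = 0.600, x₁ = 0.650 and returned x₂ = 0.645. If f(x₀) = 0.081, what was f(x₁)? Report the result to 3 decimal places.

The secant line through (0.600, 0.081) and (0.650, f(x₁)) crosses zero at x₂ = 0.645.
So (0.600, 0.081), (0.650, f(x₁)), (0.645, 0) are collinear:
f(x₁) = 0.081 · (0.650 − 0.645) / (0.600 − 0.645) = 0.081 · (0.00500)/(-0.04500) = -0.00900

-0.009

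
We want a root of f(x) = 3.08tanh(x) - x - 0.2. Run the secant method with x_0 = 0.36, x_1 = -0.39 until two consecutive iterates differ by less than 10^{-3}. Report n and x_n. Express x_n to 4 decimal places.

n = 4, x_n = 0.0966

f(0.36) = 0.503259, f(-0.39) = -0.953790
x_2 = -0.390000 − (-0.953790)·(-0.750000)/(-1.457049) = 0.100953;  |Δ| = 0.490953
f(0.100953) = 0.008930
x_3 = 0.100953 − 0.008930·(0.490953)/(0.962719) = 0.096399;  |Δ| = 0.004554
f(0.096399) = -0.000407
x_4 = 0.096399 − (-0.000407)·(-0.004554)/(-0.009336) = 0.096597;  |Δ| = 0.000198
|x_4 − x_3| = 0.000198 < 10^{-3}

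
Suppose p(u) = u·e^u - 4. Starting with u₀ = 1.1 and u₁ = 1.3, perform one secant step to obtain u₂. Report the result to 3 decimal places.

p(1.1) = -0.69542, p(1.3) = 0.77009
u₂ = 1.30000 − 0.77009·(1.30000 − 1.10000) / (0.77009 − (-0.69542)) = 1.30000 − (0.15402)/(1.46550) = 1.19490

1.195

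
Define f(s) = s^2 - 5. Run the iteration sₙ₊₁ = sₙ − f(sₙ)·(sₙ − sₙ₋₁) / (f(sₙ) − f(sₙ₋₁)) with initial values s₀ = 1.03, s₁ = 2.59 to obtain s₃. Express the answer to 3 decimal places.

2.227

f(1.03) = -3.93910, f(2.59) = 1.70810
s₂ = 2.59000 − 1.70810·(2.59000 − 1.03000) / (1.70810 − (-3.93910)) = 2.59000 − (2.66464)/(5.64720) = 2.11815
f(2.11815) = -0.51344
s₃ = 2.11815 − (-0.51344)·(2.11815 − 2.59000) / (-0.51344 − 1.70810) = 2.11815 − (0.24227)/(-2.22154) = 2.22720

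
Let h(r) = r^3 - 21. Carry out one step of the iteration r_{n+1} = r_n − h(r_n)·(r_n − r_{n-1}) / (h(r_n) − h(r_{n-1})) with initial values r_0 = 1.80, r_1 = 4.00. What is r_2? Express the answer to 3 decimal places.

h(1.80) = -15.16800, h(4.00) = 43.00000
r_2 = 4.00000 − 43.00000·(4.00000 − 1.80000) / (43.00000 − (-15.16800)) = 4.00000 − (94.60000)/(58.16800) = 2.37368

2.374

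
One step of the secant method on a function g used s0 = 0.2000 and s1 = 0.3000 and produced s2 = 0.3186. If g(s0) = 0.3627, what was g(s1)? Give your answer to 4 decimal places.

0.0569

The secant line through (0.2000, 0.3627) and (0.3000, g(s1)) crosses zero at s2 = 0.3186.
So (0.2000, 0.3627), (0.3000, g(s1)), (0.3186, 0) are collinear:
g(s1) = 0.3627 · (0.3000 − 0.3186) / (0.2000 − 0.3186) = 0.3627 · (-0.018600)/(-0.118600) = 0.056882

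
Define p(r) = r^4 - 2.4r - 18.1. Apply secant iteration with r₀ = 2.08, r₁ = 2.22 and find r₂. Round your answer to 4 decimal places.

2.1970

p(2.08) = -4.374263, p(2.22) = 0.861127
r₂ = 2.220000 − 0.861127·(2.220000 − 2.080000) / (0.861127 − (-4.374263)) = 2.220000 − (0.120558)/(5.235390) = 2.196973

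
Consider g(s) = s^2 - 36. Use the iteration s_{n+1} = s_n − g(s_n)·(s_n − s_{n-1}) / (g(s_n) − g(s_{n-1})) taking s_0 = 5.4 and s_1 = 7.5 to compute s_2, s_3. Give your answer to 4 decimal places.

g(5.4) = -6.840000, g(7.5) = 20.250000
s_2 = 7.500000 − 20.250000·(7.500000 − 5.400000) / (20.250000 − (-6.840000)) = 7.500000 − (42.525000)/(27.090000) = 5.930233
g(5.930233) = -0.832342
s_3 = 5.930233 − (-0.832342)·(5.930233 − 7.500000) / (-0.832342 − 20.250000) = 5.930233 − (1.306583)/(-21.082342) = 5.992208

5.9302, 5.9922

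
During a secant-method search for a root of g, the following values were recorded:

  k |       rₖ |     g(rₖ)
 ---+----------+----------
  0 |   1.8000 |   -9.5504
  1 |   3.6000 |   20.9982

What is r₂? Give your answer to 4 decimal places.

2.3627

r₂ = 3.6000 − 20.9982·(3.6000 − 1.8000) / (20.9982 − (-9.5504))
   = 3.6000 − (37.796760)/(30.548600) = 2.362733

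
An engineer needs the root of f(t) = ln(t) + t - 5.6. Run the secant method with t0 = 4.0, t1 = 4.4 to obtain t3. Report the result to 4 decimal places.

4.1717

f(4.0) = -0.213706, f(4.4) = 0.281605
t2 = 4.400000 − 0.281605·(4.400000 − 4.000000) / (0.281605 − (-0.213706)) = 4.400000 − (0.112642)/(0.495310) = 4.172583
f(4.172583) = 0.001119
t3 = 4.172583 − 0.001119·(4.172583 − 4.400000) / (0.001119 − 0.281605) = 4.172583 − (-0.000254)/(-0.280486) = 4.171676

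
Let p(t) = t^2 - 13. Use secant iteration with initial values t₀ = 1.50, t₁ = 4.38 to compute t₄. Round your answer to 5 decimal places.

3.60667

p(1.50) = -10.7500000, p(4.38) = 6.1844000
t₂ = 4.3800000 − 6.1844000·(4.3800000 − 1.5000000) / (6.1844000 − (-10.7500000)) = 4.3800000 − (17.8110720)/(16.9344000) = 3.3282313
p(3.3282313) = -1.9228765
t₃ = 3.3282313 − (-1.9228765)·(3.3282313 − 4.3800000) / (-1.9228765 − 6.1844000) = 3.3282313 − (2.0224213)/(-8.1072765) = 3.5776888
p(3.5776888) = -0.2001426
t₄ = 3.5776888 − (-0.2001426)·(3.5776888 − 3.3282313) / (-0.2001426 − (-1.9228765)) = 3.5776888 − (-0.0499271)/(1.7227339) = 3.6066701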